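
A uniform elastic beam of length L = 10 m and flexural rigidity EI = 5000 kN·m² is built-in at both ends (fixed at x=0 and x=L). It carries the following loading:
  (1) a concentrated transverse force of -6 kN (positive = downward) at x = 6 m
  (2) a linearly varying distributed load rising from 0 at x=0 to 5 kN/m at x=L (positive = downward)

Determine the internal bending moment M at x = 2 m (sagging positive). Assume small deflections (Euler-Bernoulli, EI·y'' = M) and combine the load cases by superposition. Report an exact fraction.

M(2) = -299/375 kN·m

Load 1 — point force P=-6 kN at a=6 m (b=L-a=4):
  M_1 = Pb²(3a+b)x/L³ - Pab²/L²  [x≤a] = (-6)·4²·(3·6+4)·2/10³ - (-6)·6·4²/10² = 192/125 kN·m
Load 2 — triangular load w₀=5 kN/m (0→w₀ over full span):
  M_2 = 3w₀Lx/20 - w₀L²/30 - w₀x³/(6L) = 3·5·10·2/20 - 5·10²/30 - 5·2³/(6·10) = -7/3 kN·m
Superposition: M = Σ M_i = -299/375 kN·m ≈ -0.797333 kN·m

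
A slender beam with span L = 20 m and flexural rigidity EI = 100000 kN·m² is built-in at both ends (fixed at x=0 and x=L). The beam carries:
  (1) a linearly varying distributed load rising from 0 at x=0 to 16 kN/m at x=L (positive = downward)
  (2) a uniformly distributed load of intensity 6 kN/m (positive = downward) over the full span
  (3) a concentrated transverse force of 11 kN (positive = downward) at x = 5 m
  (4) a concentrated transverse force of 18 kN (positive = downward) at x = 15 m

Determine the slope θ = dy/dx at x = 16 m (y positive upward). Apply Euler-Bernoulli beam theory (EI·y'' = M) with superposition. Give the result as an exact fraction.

θ(16) = 31159/3000000 rad

Load 1 — triangular load w₀=16 kN/m (0→w₀ over full span):
  θ_1 = -w₀(2x(L-x)(L-2x)(x+2L)+x²(L-x)²)/(120LEI) = -16·(2·16·(20-16)·(20-2·16)·(16+2·20)+16²·(20-16)²)/(120·20·100000) = 256/46875 rad
Load 2 — uniform load w=6 kN/m over full span:
  θ_2 = -wx(L-x)(L-2x)/(12EI) = -6·16·(20-16)·(20-2·16)/(12·100000) = 12/3125 rad
Load 3 — point force P=11 kN at a=5 m (b=L-a=15):
  θ_3 = Pa²(L-x)(2bL-(3b+a)(L-x))/(2L³EI)  [x>a] = 11·5²·(20-16)·(2·15·20-(3·15+5)·(20-16))/(2·20³·100000) = 11/40000 rad
Load 4 — point force P=18 kN at a=15 m (b=L-a=5):
  θ_4 = Pa²(L-x)(2bL-(3b+a)(L-x))/(2L³EI)  [x>a] = 18·15²·(20-16)·(2·5·20-(3·5+15)·(20-16))/(2·20³·100000) = 81/100000 rad
Superposition: θ = Σ θ_i = 31159/3000000 rad ≈ 0.010386 rad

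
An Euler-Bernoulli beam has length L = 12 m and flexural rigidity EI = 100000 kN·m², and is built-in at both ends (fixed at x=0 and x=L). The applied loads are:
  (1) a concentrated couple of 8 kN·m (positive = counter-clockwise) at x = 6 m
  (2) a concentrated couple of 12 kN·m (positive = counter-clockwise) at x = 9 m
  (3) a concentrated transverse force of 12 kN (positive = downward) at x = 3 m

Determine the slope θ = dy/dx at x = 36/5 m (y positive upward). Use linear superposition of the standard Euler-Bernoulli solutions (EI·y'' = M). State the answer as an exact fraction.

Load 1 — applied couple M₀=8 kN·m at a=6 m (b=L-a=6):
  θ_1 = (R_Ax²/2 - M_Ax - M₀(x-a))/EI  [x>a] with R_A=1, M_A=2 = (1·(36/5)²/2 - 2·(36/5) - 8·((36/5)-6))/100000 = 3/156250 rad
Load 2 — applied couple M₀=12 kN·m at a=9 m (b=L-a=3):
  θ_2 = (R_Ax²/2 - M_Ax)/EI  [x≤a] with R_A=9/8, M_A=15/4 = ((9/8)·(36/5)²/2 - (15/4)·(36/5))/100000 = 27/1250000 rad
Load 3 — point force P=12 kN at a=3 m (b=L-a=9):
  θ_3 = Pa²(L-x)(2bL-(3b+a)(L-x))/(2L³EI)  [x>a] = 12·3²·(12-(36/5))·(2·9·12-(3·9+3)·(12-(36/5)))/(2·12³·100000) = 27/250000 rad
Superposition: θ = Σ θ_i = 93/625000 rad ≈ 0.000149 rad

θ(36/5) = 93/625000 rad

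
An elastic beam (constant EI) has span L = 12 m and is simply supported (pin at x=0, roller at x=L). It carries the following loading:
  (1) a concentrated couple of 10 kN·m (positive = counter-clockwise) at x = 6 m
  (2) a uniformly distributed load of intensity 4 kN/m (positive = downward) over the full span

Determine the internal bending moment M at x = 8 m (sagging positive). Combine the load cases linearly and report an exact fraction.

Load 1 — applied couple M₀=10 kN·m at a=6 m (b=L-a=6):
  M_1 = M₀x/L - M₀  [x>a] = 10·8/12 - 10 = -10/3 kN·m
Load 2 — uniform load w=4 kN/m over full span:
  M_2 = wx(L-x)/2 = 4·8·(12-8)/2 = 64 kN·m
Superposition: M = Σ M_i = 182/3 kN·m ≈ 60.666667 kN·m

M(8) = 182/3 kN·m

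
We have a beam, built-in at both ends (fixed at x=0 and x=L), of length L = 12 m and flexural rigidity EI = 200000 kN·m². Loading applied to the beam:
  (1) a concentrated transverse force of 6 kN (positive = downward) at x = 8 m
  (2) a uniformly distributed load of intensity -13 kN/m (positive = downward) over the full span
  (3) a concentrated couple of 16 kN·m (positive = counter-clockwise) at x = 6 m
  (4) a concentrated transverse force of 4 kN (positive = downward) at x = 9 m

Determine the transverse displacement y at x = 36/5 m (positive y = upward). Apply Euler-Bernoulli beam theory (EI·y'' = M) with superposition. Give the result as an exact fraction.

Load 1 — point force P=6 kN at a=8 m (b=L-a=4):
  y_1 = -Pb²x²(3aL-(3a+b)x)/(6L³EI)  [x≤a] = -6·4²·(36/5)²·(3·8·12-(3·8+4)·(36/5))/(6·12³·200000) = -81/390625 m
Load 2 — uniform load w=-13 kN/m over full span:
  y_2 = -wx²(L-x)²/(24EI) = -(-13)·(36/5)²·(12-(36/5))²/(24·200000) = 6318/1953125 m
Load 3 — applied couple M₀=16 kN·m at a=6 m (b=L-a=6):
  y_3 = (R_Ax³/6 - M_Ax²/2 - M₀(x-a)²/2)/EI  [x>a] with R_A=2, M_A=4 = (2·(36/5)³/6 - 4·(36/5)²/2 - 16·((36/5)-6)²/2)/200000 = 18/390625 m
Load 4 — point force P=4 kN at a=9 m (b=L-a=3):
  y_4 = -Pb²x²(3aL-(3a+b)x)/(6L³EI)  [x≤a] = -4·3²·(36/5)²·(3·9·12-(3·9+3)·(36/5))/(6·12³·200000) = -243/2500000 m
Superposition: y = Σ y_i = 186021/62500000 m ≈ 0.002976 m

y(36/5) = 186021/62500000 m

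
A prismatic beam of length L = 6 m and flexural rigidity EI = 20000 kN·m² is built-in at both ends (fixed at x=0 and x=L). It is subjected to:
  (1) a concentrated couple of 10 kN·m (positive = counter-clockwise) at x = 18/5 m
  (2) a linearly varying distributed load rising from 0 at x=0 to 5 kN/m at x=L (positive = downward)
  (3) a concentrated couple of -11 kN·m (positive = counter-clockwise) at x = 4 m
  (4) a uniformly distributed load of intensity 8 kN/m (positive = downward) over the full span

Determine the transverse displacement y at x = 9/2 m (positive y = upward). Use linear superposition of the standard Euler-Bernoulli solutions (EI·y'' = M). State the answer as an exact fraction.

y(9/2) = -1949/2048000 m

Load 1 — applied couple M₀=10 kN·m at a=18/5 m (b=L-a=12/5):
  y_1 = (R_Ax³/6 - M_Ax²/2 - M₀(x-a)²/2)/EI  [x>a] with R_A=12/5, M_A=16/5 = ((12/5)·(9/2)³/6 - (16/5)·(9/2)²/2 - 10·((9/2)-(18/5))²/2)/20000 = 0 m
Load 2 — triangular load w₀=5 kN/m (0→w₀ over full span):
  y_2 = -w₀x²(L-x)²(x+2L)/(120LEI) = -5·(9/2)²·(6-(9/2))²·((9/2)+2·6)/(120·6·20000) = -2673/10240000 m
Load 3 — applied couple M₀=-11 kN·m at a=4 m (b=L-a=2):
  y_3 = (R_Ax³/6 - M_Ax²/2 - M₀(x-a)²/2)/EI  [x>a] with R_A=-22/9, M_A=-11/3 = ((-22/9)·(9/2)³/6 - (-11/3)·(9/2)²/2 - (-11)·((9/2)-4)²/2)/20000 = 11/160000 m
Load 4 — uniform load w=8 kN/m over full span:
  y_4 = -wx²(L-x)²/(24EI) = -8·(9/2)²·(6-(9/2))²/(24·20000) = -243/320000 m
Superposition: y = Σ y_i = -1949/2048000 m ≈ -0.000952 m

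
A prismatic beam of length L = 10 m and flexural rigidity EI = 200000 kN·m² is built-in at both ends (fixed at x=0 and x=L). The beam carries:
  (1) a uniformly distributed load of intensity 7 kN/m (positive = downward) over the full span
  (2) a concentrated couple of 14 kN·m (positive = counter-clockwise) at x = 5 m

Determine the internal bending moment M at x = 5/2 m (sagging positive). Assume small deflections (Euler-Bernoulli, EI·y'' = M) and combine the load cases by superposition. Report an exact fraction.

Load 1 — uniform load w=7 kN/m over full span:
  M_1 = wLx/2 - wL²/12 - wx²/2 = 7·10·(5/2)/2 - 7·10²/12 - 7·(5/2)²/2 = 175/24 kN·m
Load 2 — applied couple M₀=14 kN·m at a=5 m (b=L-a=5):
  M_2 = R_Ax - M_A  [x≤a] with R_A=21/10, M_A=7/2 = (21/10)·(5/2) - (7/2) = 7/4 kN·m
Superposition: M = Σ M_i = 217/24 kN·m ≈ 9.041667 kN·m

M(5/2) = 217/24 kN·m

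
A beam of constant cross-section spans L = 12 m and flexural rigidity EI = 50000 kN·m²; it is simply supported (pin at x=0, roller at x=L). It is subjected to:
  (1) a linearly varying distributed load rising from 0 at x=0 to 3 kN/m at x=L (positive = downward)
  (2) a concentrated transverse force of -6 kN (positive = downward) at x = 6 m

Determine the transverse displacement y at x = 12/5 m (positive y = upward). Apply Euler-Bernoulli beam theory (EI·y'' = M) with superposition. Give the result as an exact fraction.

y(12/5) = -206199/97656250 m

Load 1 — triangular load w₀=3 kN/m (0→w₀ over full span):
  y_1 = -w₀x(7L⁴-10L²x²+3x⁴)/(360LEI) = -3·(12/5)·(7·12⁴-10·12²·(12/5)²+3·(12/5)⁴)/(360·12·50000) = -222912/48828125 m
Load 2 — point force P=-6 kN at a=6 m (b=L-a=6):
  y_2 = -Pbx(L²-b²-x²)/(6LEI)  [x≤a] = -(-6)·6·(12/5)·(12²-6²-(12/5)²)/(6·12·50000) = 1917/781250 m
Superposition: y = Σ y_i = -206199/97656250 m ≈ -0.002111 m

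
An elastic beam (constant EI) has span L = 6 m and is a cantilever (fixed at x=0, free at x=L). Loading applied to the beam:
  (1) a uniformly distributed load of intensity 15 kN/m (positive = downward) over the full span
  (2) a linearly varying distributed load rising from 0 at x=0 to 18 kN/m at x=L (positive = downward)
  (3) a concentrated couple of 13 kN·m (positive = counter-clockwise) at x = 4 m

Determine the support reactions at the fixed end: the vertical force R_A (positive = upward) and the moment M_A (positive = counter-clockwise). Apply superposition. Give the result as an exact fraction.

Load 1 — uniform load w=15 kN/m over full span:
  R_A = wL = 15·6 = 90 kN
  M_A = wL²/2 = 15·6²/2 = 270 kN·m
Load 2 — triangular load w₀=18 kN/m (0→w₀ over full span):
  R_A = w₀L/2 = 18·6/2 = 54 kN
  M_A = w₀L²/3 = 18·6²/3 = 216 kN·m
Load 3 — applied couple M₀=13 kN·m at a=4 m (b=L-a=2):
  R_A = 0 kN
  M_A = -M₀ = -13 kN·m
Superposition: R_A = 144 kN, M_A = 473 kN·m

R_A = 144 kN, M_A = 473 kN·m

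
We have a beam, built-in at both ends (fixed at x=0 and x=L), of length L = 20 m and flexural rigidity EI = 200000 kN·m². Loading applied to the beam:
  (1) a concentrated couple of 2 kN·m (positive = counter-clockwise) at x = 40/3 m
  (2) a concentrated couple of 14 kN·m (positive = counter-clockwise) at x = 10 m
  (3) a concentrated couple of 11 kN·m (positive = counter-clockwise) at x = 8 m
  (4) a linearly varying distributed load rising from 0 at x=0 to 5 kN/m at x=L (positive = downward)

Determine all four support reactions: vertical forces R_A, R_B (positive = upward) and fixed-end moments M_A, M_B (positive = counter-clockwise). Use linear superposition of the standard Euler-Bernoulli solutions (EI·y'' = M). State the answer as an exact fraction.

Load 1 — applied couple M₀=2 kN·m at a=40/3 m (b=L-a=20/3):
  R_A = 6M₀ab/L³ = 6·2·(40/3)·(20/3)/20³ = 2/15 kN
  M_A = M₀b(2a-b)/L² = 2·(20/3)·(2·(40/3)-(20/3))/20² = 2/3 kN·m
  R_B = -6M₀ab/L³ = -6·2·(40/3)·(20/3)/20³ = -2/15 kN
  M_B = M₀a(2b-a)/L² = 2·(40/3)·(2·(20/3)-(40/3))/20² = 0 kN·m
Load 2 — applied couple M₀=14 kN·m at a=10 m (b=L-a=10):
  R_A = 6M₀ab/L³ = 6·14·10·10/20³ = 21/20 kN
  M_A = M₀b(2a-b)/L² = 14·10·(2·10-10)/20² = 7/2 kN·m
  R_B = -6M₀ab/L³ = -6·14·10·10/20³ = -21/20 kN
  M_B = M₀a(2b-a)/L² = 14·10·(2·10-10)/20² = 7/2 kN·m
Load 3 — applied couple M₀=11 kN·m at a=8 m (b=L-a=12):
  R_A = 6M₀ab/L³ = 6·11·8·12/20³ = 99/125 kN
  M_A = M₀b(2a-b)/L² = 11·12·(2·8-12)/20² = 33/25 kN·m
  R_B = -6M₀ab/L³ = -6·11·8·12/20³ = -99/125 kN
  M_B = M₀a(2b-a)/L² = 11·8·(2·12-8)/20² = 88/25 kN·m
Load 4 — triangular load w₀=5 kN/m (0→w₀ over full span):
  R_A = 3w₀L/20 = 3·5·20/20 = 15 kN
  M_A = w₀L²/30 = 5·20²/30 = 200/3 kN·m
  R_B = 7w₀L/20 = 7·5·20/20 = 35 kN
  M_B = -w₀L²/20 = -5·20²/20 = -100 kN·m
Superposition: R_A = 25463/1500 kN, M_A = 10823/150 kN·m, R_B = 49537/1500 kN, M_B = -4649/50 kN·m

R_A = 25463/1500 kN, M_A = 10823/150 kN·m, R_B = 49537/1500 kN, M_B = -4649/50 kN·m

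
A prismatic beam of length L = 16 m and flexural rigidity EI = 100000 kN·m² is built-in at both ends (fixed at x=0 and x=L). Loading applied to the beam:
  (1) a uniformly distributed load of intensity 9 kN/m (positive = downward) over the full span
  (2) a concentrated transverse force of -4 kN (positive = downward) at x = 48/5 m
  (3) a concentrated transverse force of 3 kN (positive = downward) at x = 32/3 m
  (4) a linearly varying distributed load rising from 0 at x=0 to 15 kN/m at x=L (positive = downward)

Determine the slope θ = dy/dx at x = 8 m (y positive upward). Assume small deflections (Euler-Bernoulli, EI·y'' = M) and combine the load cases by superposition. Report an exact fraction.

θ(8) = -1106/3515625 rad

Load 1 — uniform load w=9 kN/m over full span:
  θ_1 = -wx(L-x)(L-2x)/(12EI) = -9·8·(16-8)·(16-2·8)/(12·100000) = 0 rad
Load 2 — point force P=-4 kN at a=48/5 m (b=L-a=32/5):
  θ_2 = -Pb²x(2aL-(3a+b)x)/(2L³EI)  [x≤a] = -(-4)·(32/5)²·8·(2·(48/5)·16-(3·(48/5)+(32/5))·8)/(2·16³·100000) = 16/390625 rad
Load 3 — point force P=3 kN at a=32/3 m (b=L-a=16/3):
  θ_3 = -Pb²x(2aL-(3a+b)x)/(2L³EI)  [x≤a] = -3·(16/3)²·8·(2·(32/3)·16-(3·(32/3)+(16/3))·8)/(2·16³·100000) = -1/28125 rad
Load 4 — triangular load w₀=15 kN/m (0→w₀ over full span):
  θ_4 = -w₀(2x(L-x)(L-2x)(x+2L)+x²(L-x)²)/(120LEI) = -15·(2·8·(16-8)·(16-2·8)·(8+2·16)+8²·(16-8)²)/(120·16·100000) = -1/3125 rad
Superposition: θ = Σ θ_i = -1106/3515625 rad ≈ -0.000315 rad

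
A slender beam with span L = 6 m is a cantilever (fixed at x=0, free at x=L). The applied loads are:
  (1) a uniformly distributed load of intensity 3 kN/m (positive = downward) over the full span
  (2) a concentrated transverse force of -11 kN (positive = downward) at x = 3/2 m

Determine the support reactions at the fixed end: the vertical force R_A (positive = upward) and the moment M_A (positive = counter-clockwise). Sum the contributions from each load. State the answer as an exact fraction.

R_A = 7 kN, M_A = 75/2 kN·m

Load 1 — uniform load w=3 kN/m over full span:
  R_A = wL = 3·6 = 18 kN
  M_A = wL²/2 = 3·6²/2 = 54 kN·m
Load 2 — point force P=-11 kN at a=3/2 m (b=L-a=9/2):
  R_A = P = (-11) = -11 kN
  M_A = Pa = (-11)·(3/2) = -33/2 kN·m
Superposition: R_A = 7 kN, M_A = 75/2 kN·m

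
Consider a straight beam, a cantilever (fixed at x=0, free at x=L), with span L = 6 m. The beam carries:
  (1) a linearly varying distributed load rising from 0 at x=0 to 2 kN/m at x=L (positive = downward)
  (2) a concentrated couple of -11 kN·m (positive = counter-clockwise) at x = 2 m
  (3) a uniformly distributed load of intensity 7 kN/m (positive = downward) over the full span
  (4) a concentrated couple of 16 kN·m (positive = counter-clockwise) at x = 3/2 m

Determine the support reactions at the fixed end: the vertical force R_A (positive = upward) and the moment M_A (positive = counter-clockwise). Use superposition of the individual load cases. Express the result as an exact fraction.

R_A = 48 kN, M_A = 145 kN·m

Load 1 — triangular load w₀=2 kN/m (0→w₀ over full span):
  R_A = w₀L/2 = 2·6/2 = 6 kN
  M_A = w₀L²/3 = 2·6²/3 = 24 kN·m
Load 2 — applied couple M₀=-11 kN·m at a=2 m (b=L-a=4):
  R_A = 0 kN
  M_A = -M₀ = -(-11) = 11 kN·m
Load 3 — uniform load w=7 kN/m over full span:
  R_A = wL = 7·6 = 42 kN
  M_A = wL²/2 = 7·6²/2 = 126 kN·m
Load 4 — applied couple M₀=16 kN·m at a=3/2 m (b=L-a=9/2):
  R_A = 0 kN
  M_A = -M₀ = -16 kN·m
Superposition: R_A = 48 kN, M_A = 145 kN·m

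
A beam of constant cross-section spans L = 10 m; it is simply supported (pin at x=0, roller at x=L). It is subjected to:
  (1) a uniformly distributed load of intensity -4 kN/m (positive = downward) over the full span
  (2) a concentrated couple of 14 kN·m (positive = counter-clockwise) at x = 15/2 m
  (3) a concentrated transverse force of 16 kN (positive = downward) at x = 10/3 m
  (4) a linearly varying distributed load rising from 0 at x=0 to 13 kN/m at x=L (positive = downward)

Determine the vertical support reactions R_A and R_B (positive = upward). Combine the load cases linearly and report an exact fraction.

R_A = 206/15 kN, R_B = 409/15 kN

Load 1 — uniform load w=-4 kN/m over full span:
  R_A = wL/2 = (-4)·10/2 = -20 kN
  R_B = wL/2 = (-4)·10/2 = -20 kN
Load 2 — applied couple M₀=14 kN·m at a=15/2 m (b=L-a=5/2):
  R_A = M₀/L = 14/10 = 7/5 kN
  R_B = -M₀/L = -14/10 = -7/5 kN
Load 3 — point force P=16 kN at a=10/3 m (b=L-a=20/3):
  R_A = Pb/L = 16·(20/3)/10 = 32/3 kN
  R_B = Pa/L = 16·(10/3)/10 = 16/3 kN
Load 4 — triangular load w₀=13 kN/m (0→w₀ over full span):
  R_A = w₀L/6 = 13·10/6 = 65/3 kN
  R_B = w₀L/3 = 13·10/3 = 130/3 kN
Superposition: R_A = 206/15 kN, R_B = 409/15 kN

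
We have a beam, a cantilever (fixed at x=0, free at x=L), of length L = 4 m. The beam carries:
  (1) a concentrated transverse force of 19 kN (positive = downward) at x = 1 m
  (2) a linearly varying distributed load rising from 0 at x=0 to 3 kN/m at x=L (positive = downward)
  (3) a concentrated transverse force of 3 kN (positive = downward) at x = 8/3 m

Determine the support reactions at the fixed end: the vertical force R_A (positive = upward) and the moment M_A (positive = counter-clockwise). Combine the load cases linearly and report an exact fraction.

R_A = 28 kN, M_A = 43 kN·m

Load 1 — point force P=19 kN at a=1 m (b=L-a=3):
  R_A = P = 19 kN
  M_A = Pa = 19·1 = 19 kN·m
Load 2 — triangular load w₀=3 kN/m (0→w₀ over full span):
  R_A = w₀L/2 = 3·4/2 = 6 kN
  M_A = w₀L²/3 = 3·4²/3 = 16 kN·m
Load 3 — point force P=3 kN at a=8/3 m (b=L-a=4/3):
  R_A = P = 3 kN
  M_A = Pa = 3·(8/3) = 8 kN·m
Superposition: R_A = 28 kN, M_A = 43 kN·m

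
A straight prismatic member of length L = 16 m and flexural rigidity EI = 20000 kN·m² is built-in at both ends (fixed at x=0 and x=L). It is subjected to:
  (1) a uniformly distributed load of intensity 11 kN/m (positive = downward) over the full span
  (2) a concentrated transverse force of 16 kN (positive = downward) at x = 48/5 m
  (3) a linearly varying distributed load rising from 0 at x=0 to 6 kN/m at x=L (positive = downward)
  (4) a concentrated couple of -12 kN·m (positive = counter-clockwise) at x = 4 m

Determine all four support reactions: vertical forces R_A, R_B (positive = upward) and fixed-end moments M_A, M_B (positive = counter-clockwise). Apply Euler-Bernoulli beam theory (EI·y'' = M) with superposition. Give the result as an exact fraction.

R_A = 428753/4000 kN, M_A = 469039/1500 kN·m, R_B = 531247/4000 kN, M_B = -528121/1500 kN·m

Load 1 — uniform load w=11 kN/m over full span:
  R_A = wL/2 = 11·16/2 = 88 kN
  M_A = wL²/12 = 11·16²/12 = 704/3 kN·m
  R_B = wL/2 = 11·16/2 = 88 kN
  M_B = -wL²/12 = -11·16²/12 = -704/3 kN·m
Load 2 — point force P=16 kN at a=48/5 m (b=L-a=32/5):
  R_A = Pb²(3a+b)/L³ = 16·(32/5)²·(3·(48/5)+(32/5))/16³ = 704/125 kN
  M_A = Pab²/L² = 16·(48/5)·(32/5)²/16² = 3072/125 kN·m
  R_B = Pa²(a+3b)/L³ = 16·(48/5)²·((48/5)+3·(32/5))/16³ = 1296/125 kN
  M_B = -Pa²b/L² = -16·(48/5)²·(32/5)/16² = -4608/125 kN·m
Load 3 — triangular load w₀=6 kN/m (0→w₀ over full span):
  R_A = 3w₀L/20 = 3·6·16/20 = 72/5 kN
  M_A = w₀L²/30 = 6·16²/30 = 256/5 kN·m
  R_B = 7w₀L/20 = 7·6·16/20 = 168/5 kN
  M_B = -w₀L²/20 = -6·16²/20 = -384/5 kN·m
Load 4 — applied couple M₀=-12 kN·m at a=4 m (b=L-a=12):
  R_A = 6M₀ab/L³ = 6·(-12)·4·12/16³ = -27/32 kN
  M_A = M₀b(2a-b)/L² = (-12)·12·(2·4-12)/16² = 9/4 kN·m
  R_B = -6M₀ab/L³ = -6·(-12)·4·12/16³ = 27/32 kN
  M_B = M₀a(2b-a)/L² = (-12)·4·(2·12-4)/16² = -15/4 kN·m
Superposition: R_A = 428753/4000 kN, M_A = 469039/1500 kN·m, R_B = 531247/4000 kN, M_B = -528121/1500 kN·m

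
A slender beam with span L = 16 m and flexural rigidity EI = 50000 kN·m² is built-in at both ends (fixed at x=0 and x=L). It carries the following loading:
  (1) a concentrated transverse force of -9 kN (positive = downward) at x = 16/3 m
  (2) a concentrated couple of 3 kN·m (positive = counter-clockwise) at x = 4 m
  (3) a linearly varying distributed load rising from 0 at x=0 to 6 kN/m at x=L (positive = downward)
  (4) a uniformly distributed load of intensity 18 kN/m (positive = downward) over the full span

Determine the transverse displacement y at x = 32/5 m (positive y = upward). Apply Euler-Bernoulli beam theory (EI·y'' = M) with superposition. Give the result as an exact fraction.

Load 1 — point force P=-9 kN at a=16/3 m (b=L-a=32/3):
  y_1 = -Pa²(L-x)²(3bL-(3b+a)(L-x))/(6L³EI)  [x>a] = -(-9)·(16/3)²·(16-(32/5))²·(3·(32/3)·16-(3·(32/3)+(16/3))·(16-(32/5)))/(6·16³·50000) = 1152/390625 m
Load 2 — applied couple M₀=3 kN·m at a=4 m (b=L-a=12):
  y_2 = (R_Ax³/6 - M_Ax²/2 - M₀(x-a)²/2)/EI  [x>a] with R_A=27/128, M_A=-9/16 = ((27/128)·(32/5)³/6 - (-9/16)·(32/5)²/2 - 3·((32/5)-4)²/2)/50000 = 189/781250 m
Load 3 — triangular load w₀=6 kN/m (0→w₀ over full span):
  y_3 = -w₀x²(L-x)²(x+2L)/(120LEI) = -6·(32/5)²·(16-(32/5))²·((32/5)+2·16)/(120·16·50000) = -442368/48828125 m
Load 4 — uniform load w=18 kN/m over full span:
  y_4 = -wx²(L-x)²/(24EI) = -18·(32/5)²·(16-(32/5))²/(24·50000) = -110592/1953125 m
Superposition: y = Σ y_i = -6102711/97656250 m ≈ -0.062492 m

y(32/5) = -6102711/97656250 m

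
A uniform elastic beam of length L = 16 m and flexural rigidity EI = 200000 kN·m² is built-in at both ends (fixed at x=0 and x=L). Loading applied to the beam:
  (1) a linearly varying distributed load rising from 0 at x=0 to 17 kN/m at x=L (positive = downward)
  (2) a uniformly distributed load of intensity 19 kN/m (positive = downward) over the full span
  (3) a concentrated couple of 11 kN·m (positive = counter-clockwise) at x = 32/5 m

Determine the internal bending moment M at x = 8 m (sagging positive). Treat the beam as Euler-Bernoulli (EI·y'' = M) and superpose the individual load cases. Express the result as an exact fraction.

Load 1 — triangular load w₀=17 kN/m (0→w₀ over full span):
  M_1 = 3w₀Lx/20 - w₀L²/30 - w₀x³/(6L) = 3·17·16·8/20 - 17·16²/30 - 17·8³/(6·16) = 272/3 kN·m
Load 2 — uniform load w=19 kN/m over full span:
  M_2 = wLx/2 - wL²/12 - wx²/2 = 19·16·8/2 - 19·16²/12 - 19·8²/2 = 608/3 kN·m
Load 3 — applied couple M₀=11 kN·m at a=32/5 m (b=L-a=48/5):
  M_3 = R_Ax - M_A - M₀  [x>a] with R_A=99/100, M_A=33/25 = (99/100)·8 - (33/25) - 11 = -22/5 kN·m
Superposition: M = Σ M_i = 4334/15 kN·m ≈ 288.933333 kN·m

M(8) = 4334/15 kN·m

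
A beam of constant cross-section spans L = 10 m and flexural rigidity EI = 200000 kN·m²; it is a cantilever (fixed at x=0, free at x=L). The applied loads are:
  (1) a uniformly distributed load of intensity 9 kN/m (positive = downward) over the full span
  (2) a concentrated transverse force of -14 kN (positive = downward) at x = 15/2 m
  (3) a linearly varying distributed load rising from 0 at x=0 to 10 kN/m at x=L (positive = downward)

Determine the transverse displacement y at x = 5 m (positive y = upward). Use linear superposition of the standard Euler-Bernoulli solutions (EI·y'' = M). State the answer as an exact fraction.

Load 1 — uniform load w=9 kN/m over full span:
  y_1 = -wx²(x²-4Lx+6L²)/(24EI) = -9·5²·(5²-4·10·5+6·10²)/(24·200000) = -51/2560 m
Load 2 — point force P=-14 kN at a=15/2 m (b=L-a=5/2):
  y_2 = -Px²(3a-x)/(6EI)  [x≤a] = -(-14)·5²·(3·(15/2)-5)/(6·200000) = 49/9600 m
Load 3 — triangular load w₀=10 kN/m (0→w₀ over full span):
  y_3 = (w₀Lx³/12-w₀L²x²/6-w₀x⁵/(120L))/EI = (10·10·5³/12-10·10²·5²/6-10·5⁵/(120·10))/200000 = -121/7680 m
Superposition: y = Σ y_i = -587/19200 m ≈ -0.030573 m

y(5) = -587/19200 m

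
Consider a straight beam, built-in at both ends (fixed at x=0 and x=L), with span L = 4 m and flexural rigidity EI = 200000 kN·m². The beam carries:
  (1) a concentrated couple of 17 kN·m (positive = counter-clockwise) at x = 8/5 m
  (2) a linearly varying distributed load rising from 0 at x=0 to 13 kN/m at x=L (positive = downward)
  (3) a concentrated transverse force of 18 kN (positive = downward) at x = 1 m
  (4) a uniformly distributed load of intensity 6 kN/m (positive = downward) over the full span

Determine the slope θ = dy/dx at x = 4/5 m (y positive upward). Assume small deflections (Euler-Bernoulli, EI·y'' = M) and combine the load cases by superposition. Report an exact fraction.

Load 1 — applied couple M₀=17 kN·m at a=8/5 m (b=L-a=12/5):
  θ_1 = (R_Ax²/2 - M_Ax)/EI  [x≤a] with R_A=153/25, M_A=51/25 = ((153/25)·(4/5)²/2 - (51/25)·(4/5))/200000 = 51/31250000 rad
Load 2 — triangular load w₀=13 kN/m (0→w₀ over full span):
  θ_2 = -w₀(2x(L-x)(L-2x)(x+2L)+x²(L-x)²)/(120LEI) = -13·(2·(4/5)·(4-(4/5))·(4-2·(4/5))·((4/5)+2·4)+(4/5)²·(4-(4/5))²)/(120·4·200000) = -91/5859375 rad
Load 3 — point force P=18 kN at a=1 m (b=L-a=3):
  θ_3 = -Pb²x(2aL-(3a+b)x)/(2L³EI)  [x≤a] = -18·3²·(4/5)·(2·1·4-(3·1+3)·(4/5))/(2·4³·200000) = -81/5000000 rad
Load 4 — uniform load w=6 kN/m over full span:
  θ_4 = -wx(L-x)(L-2x)/(12EI) = -6·(4/5)·(4-(4/5))·(4-2·(4/5))/(12·200000) = -6/390625 rad
Superposition: θ = Σ θ_i = -17047/375000000 rad ≈ -0.000045 rad

θ(4/5) = -17047/375000000 rad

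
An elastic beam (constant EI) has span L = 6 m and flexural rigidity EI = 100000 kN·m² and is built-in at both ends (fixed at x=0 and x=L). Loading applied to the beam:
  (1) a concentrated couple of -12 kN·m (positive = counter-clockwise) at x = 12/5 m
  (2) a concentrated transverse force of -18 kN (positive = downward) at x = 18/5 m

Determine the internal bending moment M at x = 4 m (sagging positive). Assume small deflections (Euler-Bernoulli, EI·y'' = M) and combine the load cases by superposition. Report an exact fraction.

M(4) = -732/125 kN·m

Load 1 — applied couple M₀=-12 kN·m at a=12/5 m (b=L-a=18/5):
  M_1 = R_Ax - M_A - M₀  [x>a] with R_A=-72/25, M_A=-36/25 = (-72/25)·4 - (-36/25) - (-12) = 48/25 kN·m
Load 2 — point force P=-18 kN at a=18/5 m (b=L-a=12/5):
  M_2 = Pa²(a+3b)(L-x)/L³ - Pa²b/L²  [x>a] = (-18)·(18/5)²·((18/5)+3·(12/5))·(6-4)/6³ - (-18)·(18/5)²·(12/5)/6² = -972/125 kN·m
Superposition: M = Σ M_i = -732/125 kN·m ≈ -5.856000 kN·m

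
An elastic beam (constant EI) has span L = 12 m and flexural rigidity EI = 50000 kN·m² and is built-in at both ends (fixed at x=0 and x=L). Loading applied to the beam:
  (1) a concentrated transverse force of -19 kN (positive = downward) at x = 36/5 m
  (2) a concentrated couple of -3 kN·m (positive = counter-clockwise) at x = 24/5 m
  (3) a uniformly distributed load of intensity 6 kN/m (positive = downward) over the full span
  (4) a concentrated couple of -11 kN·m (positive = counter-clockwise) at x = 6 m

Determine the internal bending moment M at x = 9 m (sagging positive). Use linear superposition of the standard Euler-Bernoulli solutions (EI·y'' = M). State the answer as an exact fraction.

M(9) = 6391/1000 kN·m

Load 1 — point force P=-19 kN at a=36/5 m (b=L-a=24/5):
  M_1 = Pa²(a+3b)(L-x)/L³ - Pa²b/L²  [x>a] = (-19)·(36/5)²·((36/5)+3·(24/5))·(12-9)/12³ - (-19)·(36/5)²·(24/5)/12² = -513/125 kN·m
Load 2 — applied couple M₀=-3 kN·m at a=24/5 m (b=L-a=36/5):
  M_2 = R_Ax - M_A - M₀  [x>a] with R_A=-9/25, M_A=-9/25 = (-9/25)·9 - (-9/25) - (-3) = 3/25 kN·m
Load 3 — uniform load w=6 kN/m over full span:
  M_3 = wLx/2 - wL²/12 - wx²/2 = 6·12·9/2 - 6·12²/12 - 6·9²/2 = 9 kN·m
Load 4 — applied couple M₀=-11 kN·m at a=6 m (b=L-a=6):
  M_4 = R_Ax - M_A - M₀  [x>a] with R_A=-11/8, M_A=-11/4 = (-11/8)·9 - (-11/4) - (-11) = 11/8 kN·m
Superposition: M = Σ M_i = 6391/1000 kN·m ≈ 6.391000 kN·m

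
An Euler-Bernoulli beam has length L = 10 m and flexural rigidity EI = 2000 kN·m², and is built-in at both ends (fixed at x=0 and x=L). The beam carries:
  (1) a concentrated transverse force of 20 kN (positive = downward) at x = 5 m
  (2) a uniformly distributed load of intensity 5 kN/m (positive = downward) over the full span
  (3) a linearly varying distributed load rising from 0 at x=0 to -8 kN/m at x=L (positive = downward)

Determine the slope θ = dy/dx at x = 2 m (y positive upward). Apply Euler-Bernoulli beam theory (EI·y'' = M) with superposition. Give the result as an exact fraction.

θ(2) = -301/15000 rad

Load 1 — point force P=20 kN at a=5 m (b=L-a=5):
  θ_1 = -Pb²x(2aL-(3a+b)x)/(2L³EI)  [x≤a] = -20·5²·2·(2·5·10-(3·5+5)·2)/(2·10³·2000) = -3/200 rad
Load 2 — uniform load w=5 kN/m over full span:
  θ_2 = -wx(L-x)(L-2x)/(12EI) = -5·2·(10-2)·(10-2·2)/(12·2000) = -1/50 rad
Load 3 — triangular load w₀=-8 kN/m (0→w₀ over full span):
  θ_3 = -w₀(2x(L-x)(L-2x)(x+2L)+x²(L-x)²)/(120LEI) = -(-8)·(2·2·(10-2)·(10-2·2)·(2+2·10)+2²·(10-2)²)/(120·10·2000) = 28/1875 rad
Superposition: θ = Σ θ_i = -301/15000 rad ≈ -0.020067 rad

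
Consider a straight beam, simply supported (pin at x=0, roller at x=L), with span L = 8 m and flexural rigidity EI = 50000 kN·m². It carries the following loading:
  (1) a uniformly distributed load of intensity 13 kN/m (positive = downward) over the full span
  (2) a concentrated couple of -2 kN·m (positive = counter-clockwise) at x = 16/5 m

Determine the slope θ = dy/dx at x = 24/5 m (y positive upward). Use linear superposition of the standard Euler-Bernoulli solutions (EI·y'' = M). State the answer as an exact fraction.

Load 1 — uniform load w=13 kN/m over full span:
  θ_1 = -w(L³-6Lx²+4x³)/(24EI) = -13·(8³-6·8·(24/5)²+4·(24/5)³)/(24·50000) = 1924/1171875 rad
Load 2 — applied couple M₀=-2 kN·m at a=16/5 m (b=L-a=24/5):
  θ_2 = (M₀x²/(2L)-M₀(x-a)+C₁)/EI  [x>a] with C₁=M₀(3b²-L²)/(6L)=-16/75 = ((-2)·(24/5)²/(2·8)-(-2)·((24/5)-(16/5))+(-16/75))/50000 = 1/468750 rad
Superposition: θ = Σ θ_i = 3853/2343750 rad ≈ 0.001644 rad

θ(24/5) = 3853/2343750 rad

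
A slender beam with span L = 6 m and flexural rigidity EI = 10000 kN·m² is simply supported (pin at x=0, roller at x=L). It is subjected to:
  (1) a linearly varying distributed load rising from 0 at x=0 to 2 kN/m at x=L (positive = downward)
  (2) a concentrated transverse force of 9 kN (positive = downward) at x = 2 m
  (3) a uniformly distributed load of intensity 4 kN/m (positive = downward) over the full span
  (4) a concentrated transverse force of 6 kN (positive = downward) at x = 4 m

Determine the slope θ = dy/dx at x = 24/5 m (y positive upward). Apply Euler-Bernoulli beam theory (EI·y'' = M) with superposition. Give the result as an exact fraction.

Load 1 — triangular load w₀=2 kN/m (0→w₀ over full span):
  θ_1 = -w₀(7L⁴-30L²x²+15x⁴)/(360LEI) = -2·(7·6⁴-30·6²·(24/5)²+15·(24/5)⁴)/(360·6·10000) = 2271/3125000 rad
Load 2 — point force P=9 kN at a=2 m (b=L-a=4):
  θ_2 = -Pa(2L²-6Lx+3x²+a²)/(6LEI)  [x>a] = -9·2·(2·6²-6·6·(24/5)+3·(24/5)²+2²)/(6·6·10000) = 173/125000 rad
Load 3 — uniform load w=4 kN/m over full span:
  θ_3 = -w(L³-6Lx²+4x³)/(24EI) = -4·(6³-6·6·(24/5)²+4·(24/5)³)/(24·10000) = 891/312500 rad
Load 4 — point force P=6 kN at a=4 m (b=L-a=2):
  θ_4 = -Pa(2L²-6Lx+3x²+a²)/(6LEI)  [x>a] = -6·4·(2·6²-6·6·(24/5)+3·(24/5)²+4²)/(6·6·10000) = 49/46875 rad
Superposition: θ = Σ θ_i = 28159/4687500 rad ≈ 0.006007 rad

θ(24/5) = 28159/4687500 rad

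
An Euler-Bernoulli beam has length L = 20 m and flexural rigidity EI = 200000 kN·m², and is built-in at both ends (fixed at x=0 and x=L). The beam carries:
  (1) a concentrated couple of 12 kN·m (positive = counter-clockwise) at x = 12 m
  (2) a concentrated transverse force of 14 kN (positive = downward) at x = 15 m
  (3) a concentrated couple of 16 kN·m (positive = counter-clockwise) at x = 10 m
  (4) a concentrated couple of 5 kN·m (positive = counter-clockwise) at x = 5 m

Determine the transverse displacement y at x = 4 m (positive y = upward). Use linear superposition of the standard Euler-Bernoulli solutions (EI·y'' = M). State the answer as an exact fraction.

Load 1 — applied couple M₀=12 kN·m at a=12 m (b=L-a=8):
  y_1 = (R_Ax³/6 - M_Ax²/2)/EI  [x≤a] with R_A=108/125, M_A=96/25 = ((108/125)·4³/6 - (96/25)·4²/2)/200000 = -42/390625 m
Load 2 — point force P=14 kN at a=15 m (b=L-a=5):
  y_2 = -Pb²x²(3aL-(3a+b)x)/(6L³EI)  [x≤a] = -14·5²·4²·(3·15·20-(3·15+5)·4)/(6·20³·200000) = -49/120000 m
Load 3 — applied couple M₀=16 kN·m at a=10 m (b=L-a=10):
  y_3 = (R_Ax³/6 - M_Ax²/2)/EI  [x≤a] with R_A=6/5, M_A=4 = ((6/5)·4³/6 - 4·4²/2)/200000 = -3/31250 m
Load 4 — applied couple M₀=5 kN·m at a=5 m (b=L-a=15):
  y_4 = (R_Ax³/6 - M_Ax²/2)/EI  [x≤a] with R_A=9/32, M_A=-15/16 = ((9/32)·4³/6 - (-15/16)·4²/2)/200000 = 21/400000 m
Superposition: y = Σ y_i = -83903/150000000 m ≈ -0.000559 m

y(4) = -83903/150000000 m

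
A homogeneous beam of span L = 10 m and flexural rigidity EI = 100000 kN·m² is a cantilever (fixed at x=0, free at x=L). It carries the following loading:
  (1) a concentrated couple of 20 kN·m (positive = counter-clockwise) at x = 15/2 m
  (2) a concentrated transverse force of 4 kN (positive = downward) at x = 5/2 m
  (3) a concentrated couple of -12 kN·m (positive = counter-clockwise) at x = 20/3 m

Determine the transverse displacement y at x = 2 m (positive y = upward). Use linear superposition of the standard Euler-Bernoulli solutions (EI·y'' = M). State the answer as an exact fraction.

y(2) = 1/75000 m

Load 1 — applied couple M₀=20 kN·m at a=15/2 m (b=L-a=5/2):
  y_1 = M₀x²/(2EI)  [x≤a] = 20·2²/(2·100000) = 1/2500 m
Load 2 — point force P=4 kN at a=5/2 m (b=L-a=15/2):
  y_2 = -Px²(3a-x)/(6EI)  [x≤a] = -4·2²·(3·(5/2)-2)/(6·100000) = -11/75000 m
Load 3 — applied couple M₀=-12 kN·m at a=20/3 m (b=L-a=10/3):
  y_3 = M₀x²/(2EI)  [x≤a] = (-12)·2²/(2·100000) = -3/12500 m
Superposition: y = Σ y_i = 1/75000 m ≈ 0.000013 m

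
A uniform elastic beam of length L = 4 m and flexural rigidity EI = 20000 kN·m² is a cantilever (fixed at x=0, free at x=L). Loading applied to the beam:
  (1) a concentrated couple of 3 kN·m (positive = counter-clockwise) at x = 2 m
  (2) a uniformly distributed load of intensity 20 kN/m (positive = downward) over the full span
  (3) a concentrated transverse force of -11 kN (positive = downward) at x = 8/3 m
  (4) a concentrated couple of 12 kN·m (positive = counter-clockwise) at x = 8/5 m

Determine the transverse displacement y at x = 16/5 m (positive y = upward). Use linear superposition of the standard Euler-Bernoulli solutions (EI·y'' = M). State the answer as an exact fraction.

y(16/5) = -1620023/101250000 m

Load 1 — applied couple M₀=3 kN·m at a=2 m (b=L-a=2):
  y_1 = M₀a(2x-a)/(2EI)  [x>a] = 3·2·(2·(16/5)-2)/(2·20000) = 33/50000 m
Load 2 — uniform load w=20 kN/m over full span:
  y_2 = -wx²(x²-4Lx+6L²)/(24EI) = -20·(16/5)²·((16/5)²-4·4·(16/5)+6·4²)/(24·20000) = -5504/234375 m
Load 3 — point force P=-11 kN at a=8/3 m (b=L-a=4/3):
  y_3 = -Pa²(3x-a)/(6EI)  [x>a] = -(-11)·(8/3)²·(3·(16/5)-(8/3))/(6·20000) = 1144/253125 m
Load 4 — applied couple M₀=12 kN·m at a=8/5 m (b=L-a=12/5):
  y_4 = M₀a(2x-a)/(2EI)  [x>a] = 12·(8/5)·(2·(16/5)-(8/5))/(2·20000) = 36/15625 m
Superposition: y = Σ y_i = -1620023/101250000 m ≈ -0.016000 m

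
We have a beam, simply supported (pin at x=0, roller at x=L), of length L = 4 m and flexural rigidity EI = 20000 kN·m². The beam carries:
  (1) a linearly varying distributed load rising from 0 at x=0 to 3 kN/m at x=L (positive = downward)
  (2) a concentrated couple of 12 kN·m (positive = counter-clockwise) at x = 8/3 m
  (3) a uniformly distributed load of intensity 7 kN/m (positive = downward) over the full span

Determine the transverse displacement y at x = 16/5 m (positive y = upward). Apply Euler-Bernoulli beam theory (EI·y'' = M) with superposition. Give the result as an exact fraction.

y(16/5) = -28372/29296875 m

Load 1 — triangular load w₀=3 kN/m (0→w₀ over full span):
  y_1 = -w₀x(7L⁴-10L²x²+3x⁴)/(360LEI) = -3·(16/5)·(7·4⁴-10·4²·(16/5)²+3·(16/5)⁴)/(360·4·20000) = -1524/9765625 m
Load 2 — applied couple M₀=12 kN·m at a=8/3 m (b=L-a=4/3):
  y_2 = (M₀x³/(6L)-M₀(x-a)²/2+C₁x)/EI  [x>a] with C₁=M₀(3b²-L²)/(6L)=-16/3 = (12·(16/5)³/(6·4)-12·((16/5)-(8/3))²/2+(-16/3)·(16/5))/20000 = -28/234375 m
Load 3 — uniform load w=7 kN/m over full span:
  y_3 = -wx(L³-2Lx²+x³)/(24EI) = -7·(16/5)·(4³-2·4·(16/5)²+(16/5)³)/(24·20000) = -812/1171875 m
Superposition: y = Σ y_i = -28372/29296875 m ≈ -0.000968 m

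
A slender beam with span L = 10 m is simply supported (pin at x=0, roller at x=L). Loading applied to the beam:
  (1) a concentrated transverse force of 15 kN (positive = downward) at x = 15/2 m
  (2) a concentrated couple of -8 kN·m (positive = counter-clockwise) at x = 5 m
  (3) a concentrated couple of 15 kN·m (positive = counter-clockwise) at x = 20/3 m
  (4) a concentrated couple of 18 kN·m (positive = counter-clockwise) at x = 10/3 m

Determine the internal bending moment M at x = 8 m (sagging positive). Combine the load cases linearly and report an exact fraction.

Load 1 — point force P=15 kN at a=15/2 m (b=L-a=5/2):
  M_1 = Pa(L-x)/L  [x>a] = 15·(15/2)·(10-8)/10 = 45/2 kN·m
Load 2 — applied couple M₀=-8 kN·m at a=5 m (b=L-a=5):
  M_2 = M₀x/L - M₀  [x>a] = (-8)·8/10 - (-8) = 8/5 kN·m
Load 3 — applied couple M₀=15 kN·m at a=20/3 m (b=L-a=10/3):
  M_3 = M₀x/L - M₀  [x>a] = 15·8/10 - 15 = -3 kN·m
Load 4 — applied couple M₀=18 kN·m at a=10/3 m (b=L-a=20/3):
  M_4 = M₀x/L - M₀  [x>a] = 18·8/10 - 18 = -18/5 kN·m
Superposition: M = Σ M_i = 35/2 kN·m ≈ 17.500000 kN·m

M(8) = 35/2 kN·m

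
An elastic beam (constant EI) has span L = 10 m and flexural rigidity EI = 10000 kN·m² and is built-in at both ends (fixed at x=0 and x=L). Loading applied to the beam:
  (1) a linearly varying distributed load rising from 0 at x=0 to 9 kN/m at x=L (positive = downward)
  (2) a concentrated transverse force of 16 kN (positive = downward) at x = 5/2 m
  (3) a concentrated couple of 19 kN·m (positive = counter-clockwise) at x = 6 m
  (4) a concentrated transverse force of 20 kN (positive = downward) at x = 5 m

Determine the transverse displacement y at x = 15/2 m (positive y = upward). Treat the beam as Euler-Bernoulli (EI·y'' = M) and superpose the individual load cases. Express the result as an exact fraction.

Load 1 — triangular load w₀=9 kN/m (0→w₀ over full span):
  y_1 = -w₀x²(L-x)²(x+2L)/(120LEI) = -9·(15/2)²·(10-(15/2))²·((15/2)+2·10)/(120·10·10000) = -297/40960 m
Load 2 — point force P=16 kN at a=5/2 m (b=L-a=15/2):
  y_2 = -Pa²(L-x)²(3bL-(3b+a)(L-x))/(6L³EI)  [x>a] = -16·(5/2)²·(10-(15/2))²·(3·(15/2)·10-(3·(15/2)+(5/2))·(10-(15/2)))/(6·10³·10000) = -13/7680 m
Load 3 — applied couple M₀=19 kN·m at a=6 m (b=L-a=4):
  y_3 = (R_Ax³/6 - M_Ax²/2 - M₀(x-a)²/2)/EI  [x>a] with R_A=342/125, M_A=152/25 = ((342/125)·(15/2)³/6 - (152/25)·(15/2)²/2 - 19·((15/2)-6)²/2)/10000 = 0 m
Load 4 — point force P=20 kN at a=5 m (b=L-a=5):
  y_4 = -Pa²(L-x)²(3bL-(3b+a)(L-x))/(6L³EI)  [x>a] = -20·5²·(10-(15/2))²·(3·5·10-(3·5+5)·(10-(15/2)))/(6·10³·10000) = -1/192 m
Superposition: y = Σ y_i = -1739/122880 m ≈ -0.014152 m

y(15/2) = -1739/122880 m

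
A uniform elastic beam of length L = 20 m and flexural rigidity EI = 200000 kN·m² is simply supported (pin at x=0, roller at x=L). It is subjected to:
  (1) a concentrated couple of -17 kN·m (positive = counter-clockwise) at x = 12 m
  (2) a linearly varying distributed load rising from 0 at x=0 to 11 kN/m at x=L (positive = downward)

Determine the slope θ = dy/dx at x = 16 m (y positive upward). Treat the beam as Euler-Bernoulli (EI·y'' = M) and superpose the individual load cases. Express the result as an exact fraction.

θ(16) = 33053/4500000 rad

Load 1 — applied couple M₀=-17 kN·m at a=12 m (b=L-a=8):
  θ_1 = (M₀x²/(2L)-M₀(x-a)+C₁)/EI  [x>a] with C₁=M₀(3b²-L²)/(6L)=442/15 = ((-17)·16²/(2·20)-(-17)·(16-12)+(442/15))/200000 = -17/300000 rad
Load 2 — triangular load w₀=11 kN/m (0→w₀ over full span):
  θ_2 = -w₀(7L⁴-30L²x²+15x⁴)/(360LEI) = -11·(7·20⁴-30·20²·16²+15·16⁴)/(360·20·200000) = 8327/1125000 rad
Superposition: θ = Σ θ_i = 33053/4500000 rad ≈ 0.007345 rad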